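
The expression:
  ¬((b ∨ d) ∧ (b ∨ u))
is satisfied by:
  {u: False, b: False, d: False}
  {d: True, u: False, b: False}
  {u: True, d: False, b: False}


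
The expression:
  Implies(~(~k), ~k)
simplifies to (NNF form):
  ~k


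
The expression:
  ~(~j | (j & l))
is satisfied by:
  {j: True, l: False}


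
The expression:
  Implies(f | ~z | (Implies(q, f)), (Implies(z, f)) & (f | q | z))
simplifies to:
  f | q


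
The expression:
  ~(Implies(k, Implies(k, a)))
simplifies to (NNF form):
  k & ~a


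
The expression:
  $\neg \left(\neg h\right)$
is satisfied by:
  {h: True}


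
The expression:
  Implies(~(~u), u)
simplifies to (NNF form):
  True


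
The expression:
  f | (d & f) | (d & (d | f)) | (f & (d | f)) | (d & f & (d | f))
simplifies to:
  d | f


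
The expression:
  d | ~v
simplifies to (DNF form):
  d | ~v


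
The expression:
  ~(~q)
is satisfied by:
  {q: True}


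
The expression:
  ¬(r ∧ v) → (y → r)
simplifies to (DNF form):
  r ∨ ¬y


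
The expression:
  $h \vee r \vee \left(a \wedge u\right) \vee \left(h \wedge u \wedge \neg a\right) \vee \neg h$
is always true.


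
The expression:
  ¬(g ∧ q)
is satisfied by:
  {g: False, q: False}
  {q: True, g: False}
  {g: True, q: False}


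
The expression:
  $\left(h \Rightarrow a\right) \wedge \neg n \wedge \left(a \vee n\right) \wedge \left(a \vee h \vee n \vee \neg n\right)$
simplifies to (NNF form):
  $a \wedge \neg n$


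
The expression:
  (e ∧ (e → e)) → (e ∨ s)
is always true.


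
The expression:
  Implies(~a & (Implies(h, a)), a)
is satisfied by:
  {a: True, h: True}
  {a: True, h: False}
  {h: True, a: False}


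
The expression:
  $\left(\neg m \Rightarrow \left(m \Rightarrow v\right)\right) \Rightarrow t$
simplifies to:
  $t$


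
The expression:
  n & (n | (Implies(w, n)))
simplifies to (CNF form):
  n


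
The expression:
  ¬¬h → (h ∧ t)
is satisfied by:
  {t: True, h: False}
  {h: False, t: False}
  {h: True, t: True}


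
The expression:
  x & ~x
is never true.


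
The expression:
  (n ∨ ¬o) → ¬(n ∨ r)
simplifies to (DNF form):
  (o ∧ ¬n) ∨ (¬n ∧ ¬r)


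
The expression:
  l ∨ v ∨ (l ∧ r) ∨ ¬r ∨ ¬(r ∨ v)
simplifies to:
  l ∨ v ∨ ¬r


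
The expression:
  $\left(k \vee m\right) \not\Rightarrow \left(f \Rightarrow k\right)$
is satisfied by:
  {m: True, f: True, k: False}


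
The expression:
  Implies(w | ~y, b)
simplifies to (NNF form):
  b | (y & ~w)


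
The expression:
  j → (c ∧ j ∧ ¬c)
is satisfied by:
  {j: False}


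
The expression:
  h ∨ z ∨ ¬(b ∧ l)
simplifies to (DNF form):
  h ∨ z ∨ ¬b ∨ ¬l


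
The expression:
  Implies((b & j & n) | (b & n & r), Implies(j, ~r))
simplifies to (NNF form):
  ~b | ~j | ~n | ~r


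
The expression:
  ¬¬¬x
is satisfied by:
  {x: False}


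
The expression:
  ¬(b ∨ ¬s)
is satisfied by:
  {s: True, b: False}


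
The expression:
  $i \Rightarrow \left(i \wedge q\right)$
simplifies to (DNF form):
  $q \vee \neg i$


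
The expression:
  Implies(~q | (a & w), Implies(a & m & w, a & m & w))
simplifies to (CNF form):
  True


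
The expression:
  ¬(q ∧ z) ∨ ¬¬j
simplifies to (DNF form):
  j ∨ ¬q ∨ ¬z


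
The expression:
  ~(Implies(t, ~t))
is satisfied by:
  {t: True}


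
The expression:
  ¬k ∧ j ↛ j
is never true.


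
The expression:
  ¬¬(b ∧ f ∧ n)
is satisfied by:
  {b: True, f: True, n: True}


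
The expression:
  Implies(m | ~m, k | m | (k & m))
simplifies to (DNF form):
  k | m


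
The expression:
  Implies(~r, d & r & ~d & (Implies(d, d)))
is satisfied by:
  {r: True}


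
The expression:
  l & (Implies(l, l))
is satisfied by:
  {l: True}


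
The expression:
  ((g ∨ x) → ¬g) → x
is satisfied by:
  {x: True, g: True}
  {x: True, g: False}
  {g: True, x: False}


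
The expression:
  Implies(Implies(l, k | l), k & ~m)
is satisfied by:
  {k: True, m: False}


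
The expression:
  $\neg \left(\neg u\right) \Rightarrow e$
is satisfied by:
  {e: True, u: False}
  {u: False, e: False}
  {u: True, e: True}


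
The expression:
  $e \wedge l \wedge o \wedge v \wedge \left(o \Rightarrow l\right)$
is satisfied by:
  {v: True, e: True, o: True, l: True}


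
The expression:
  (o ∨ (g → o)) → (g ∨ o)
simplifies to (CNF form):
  g ∨ o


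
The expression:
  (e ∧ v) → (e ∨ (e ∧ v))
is always true.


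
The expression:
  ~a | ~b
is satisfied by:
  {a: False, b: False}
  {b: True, a: False}
  {a: True, b: False}


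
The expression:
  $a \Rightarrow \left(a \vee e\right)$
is always true.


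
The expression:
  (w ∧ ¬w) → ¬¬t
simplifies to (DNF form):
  True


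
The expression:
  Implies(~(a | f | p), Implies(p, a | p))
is always true.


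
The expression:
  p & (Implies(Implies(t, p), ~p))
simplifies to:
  False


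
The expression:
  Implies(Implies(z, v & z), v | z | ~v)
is always true.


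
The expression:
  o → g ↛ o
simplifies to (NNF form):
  ¬o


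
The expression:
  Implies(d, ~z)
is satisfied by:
  {z: False, d: False}
  {d: True, z: False}
  {z: True, d: False}


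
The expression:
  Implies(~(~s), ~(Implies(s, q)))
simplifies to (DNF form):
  ~q | ~s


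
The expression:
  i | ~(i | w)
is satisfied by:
  {i: True, w: False}
  {w: False, i: False}
  {w: True, i: True}


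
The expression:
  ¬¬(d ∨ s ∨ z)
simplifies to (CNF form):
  d ∨ s ∨ z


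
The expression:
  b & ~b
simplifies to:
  False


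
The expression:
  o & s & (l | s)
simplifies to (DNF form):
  o & s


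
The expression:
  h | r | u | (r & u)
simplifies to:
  h | r | u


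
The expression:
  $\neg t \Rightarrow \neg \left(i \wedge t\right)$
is always true.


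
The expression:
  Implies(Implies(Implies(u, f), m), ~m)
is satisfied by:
  {m: False}


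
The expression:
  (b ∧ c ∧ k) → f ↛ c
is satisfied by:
  {k: False, b: False, c: False}
  {c: True, k: False, b: False}
  {b: True, k: False, c: False}
  {c: True, b: True, k: False}
  {k: True, c: False, b: False}
  {c: True, k: True, b: False}
  {b: True, k: True, c: False}


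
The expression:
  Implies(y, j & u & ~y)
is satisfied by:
  {y: False}


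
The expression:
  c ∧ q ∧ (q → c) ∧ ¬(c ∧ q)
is never true.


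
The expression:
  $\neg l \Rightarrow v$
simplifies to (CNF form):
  $l \vee v$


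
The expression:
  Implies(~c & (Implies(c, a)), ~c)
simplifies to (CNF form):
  True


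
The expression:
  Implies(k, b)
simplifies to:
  b | ~k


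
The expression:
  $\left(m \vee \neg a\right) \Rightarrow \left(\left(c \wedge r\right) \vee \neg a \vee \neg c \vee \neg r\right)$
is always true.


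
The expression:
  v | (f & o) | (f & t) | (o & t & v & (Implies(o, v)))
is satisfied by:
  {v: True, f: True, o: True, t: True}
  {v: True, f: True, o: True, t: False}
  {v: True, f: True, t: True, o: False}
  {v: True, f: True, t: False, o: False}
  {v: True, o: True, t: True, f: False}
  {v: True, o: True, t: False, f: False}
  {v: True, o: False, t: True, f: False}
  {v: True, o: False, t: False, f: False}
  {f: True, o: True, t: True, v: False}
  {f: True, o: True, t: False, v: False}
  {f: True, t: True, o: False, v: False}


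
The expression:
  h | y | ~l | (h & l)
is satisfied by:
  {y: True, h: True, l: False}
  {y: True, l: False, h: False}
  {h: True, l: False, y: False}
  {h: False, l: False, y: False}
  {y: True, h: True, l: True}
  {y: True, l: True, h: False}
  {h: True, l: True, y: False}


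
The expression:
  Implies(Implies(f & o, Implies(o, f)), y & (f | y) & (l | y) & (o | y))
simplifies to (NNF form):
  y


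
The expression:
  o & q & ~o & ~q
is never true.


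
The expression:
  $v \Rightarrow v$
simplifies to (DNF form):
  $\text{True}$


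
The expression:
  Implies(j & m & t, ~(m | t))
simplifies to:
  ~j | ~m | ~t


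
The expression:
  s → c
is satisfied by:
  {c: True, s: False}
  {s: False, c: False}
  {s: True, c: True}


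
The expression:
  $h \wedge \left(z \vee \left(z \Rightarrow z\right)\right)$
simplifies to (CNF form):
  $h$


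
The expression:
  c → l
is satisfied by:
  {l: True, c: False}
  {c: False, l: False}
  {c: True, l: True}


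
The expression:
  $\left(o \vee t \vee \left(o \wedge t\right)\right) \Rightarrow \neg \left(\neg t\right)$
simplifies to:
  $t \vee \neg o$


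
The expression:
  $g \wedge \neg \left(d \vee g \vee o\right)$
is never true.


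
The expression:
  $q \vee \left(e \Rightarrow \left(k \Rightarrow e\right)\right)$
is always true.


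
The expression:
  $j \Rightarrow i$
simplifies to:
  $i \vee \neg j$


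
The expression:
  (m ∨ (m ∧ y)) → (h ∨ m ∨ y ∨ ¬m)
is always true.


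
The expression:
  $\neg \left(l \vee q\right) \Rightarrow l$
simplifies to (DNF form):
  $l \vee q$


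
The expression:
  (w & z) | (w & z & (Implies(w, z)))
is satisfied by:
  {z: True, w: True}


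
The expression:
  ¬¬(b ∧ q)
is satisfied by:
  {b: True, q: True}


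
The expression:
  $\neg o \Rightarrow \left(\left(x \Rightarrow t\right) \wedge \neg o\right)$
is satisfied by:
  {t: True, o: True, x: False}
  {t: True, o: False, x: False}
  {o: True, t: False, x: False}
  {t: False, o: False, x: False}
  {x: True, t: True, o: True}
  {x: True, t: True, o: False}
  {x: True, o: True, t: False}


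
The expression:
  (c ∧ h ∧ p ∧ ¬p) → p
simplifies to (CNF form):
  True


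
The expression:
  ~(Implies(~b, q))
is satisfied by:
  {q: False, b: False}


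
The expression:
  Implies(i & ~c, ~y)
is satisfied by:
  {c: True, y: False, i: False}
  {c: False, y: False, i: False}
  {i: True, c: True, y: False}
  {i: True, c: False, y: False}
  {y: True, c: True, i: False}
  {y: True, c: False, i: False}
  {y: True, i: True, c: True}


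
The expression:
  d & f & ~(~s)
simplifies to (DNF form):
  d & f & s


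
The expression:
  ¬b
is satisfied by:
  {b: False}


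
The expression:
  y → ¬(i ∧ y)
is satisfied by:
  {y: False, i: False}
  {i: True, y: False}
  {y: True, i: False}


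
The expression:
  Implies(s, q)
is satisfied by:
  {q: True, s: False}
  {s: False, q: False}
  {s: True, q: True}


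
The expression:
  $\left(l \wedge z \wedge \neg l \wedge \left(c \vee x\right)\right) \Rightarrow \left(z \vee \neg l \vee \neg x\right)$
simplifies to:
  $\text{True}$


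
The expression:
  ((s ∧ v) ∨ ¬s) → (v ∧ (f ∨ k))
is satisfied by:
  {k: True, v: True, f: True, s: True}
  {k: True, v: True, f: True, s: False}
  {k: True, v: True, s: True, f: False}
  {k: True, v: True, s: False, f: False}
  {v: True, f: True, s: True, k: False}
  {v: True, f: True, s: False, k: False}
  {k: True, s: True, f: True, v: False}
  {k: True, s: True, f: False, v: False}
  {f: True, s: True, v: False, k: False}
  {s: True, v: False, f: False, k: False}


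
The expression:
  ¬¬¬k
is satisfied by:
  {k: False}


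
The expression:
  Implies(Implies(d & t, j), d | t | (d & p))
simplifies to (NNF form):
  d | t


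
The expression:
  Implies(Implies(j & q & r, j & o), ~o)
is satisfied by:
  {o: False}


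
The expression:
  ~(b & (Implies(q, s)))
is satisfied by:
  {q: True, b: False, s: False}
  {q: False, b: False, s: False}
  {s: True, q: True, b: False}
  {s: True, q: False, b: False}
  {b: True, q: True, s: False}


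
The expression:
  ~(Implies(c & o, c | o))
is never true.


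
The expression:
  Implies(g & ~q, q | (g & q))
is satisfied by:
  {q: True, g: False}
  {g: False, q: False}
  {g: True, q: True}


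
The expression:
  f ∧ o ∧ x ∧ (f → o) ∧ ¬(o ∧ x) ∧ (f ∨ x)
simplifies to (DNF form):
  False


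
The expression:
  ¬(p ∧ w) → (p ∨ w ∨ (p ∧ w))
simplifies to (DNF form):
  p ∨ w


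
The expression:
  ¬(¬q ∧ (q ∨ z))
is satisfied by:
  {q: True, z: False}
  {z: False, q: False}
  {z: True, q: True}


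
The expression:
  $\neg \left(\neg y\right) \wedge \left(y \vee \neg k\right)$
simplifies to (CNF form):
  $y$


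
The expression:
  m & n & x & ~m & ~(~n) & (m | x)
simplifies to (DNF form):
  False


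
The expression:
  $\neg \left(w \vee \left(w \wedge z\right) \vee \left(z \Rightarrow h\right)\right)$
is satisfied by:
  {z: True, w: False, h: False}


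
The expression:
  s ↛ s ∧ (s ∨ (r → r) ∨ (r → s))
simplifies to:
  False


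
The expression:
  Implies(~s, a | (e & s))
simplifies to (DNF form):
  a | s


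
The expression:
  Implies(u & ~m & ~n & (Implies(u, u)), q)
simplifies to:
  m | n | q | ~u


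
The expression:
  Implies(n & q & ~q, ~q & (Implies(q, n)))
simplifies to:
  True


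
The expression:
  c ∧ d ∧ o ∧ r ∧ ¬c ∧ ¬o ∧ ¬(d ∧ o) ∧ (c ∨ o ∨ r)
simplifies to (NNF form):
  False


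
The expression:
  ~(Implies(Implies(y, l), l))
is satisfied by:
  {y: False, l: False}


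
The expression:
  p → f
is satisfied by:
  {f: True, p: False}
  {p: False, f: False}
  {p: True, f: True}


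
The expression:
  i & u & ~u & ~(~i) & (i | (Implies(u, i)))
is never true.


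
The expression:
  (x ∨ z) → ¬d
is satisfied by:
  {x: False, d: False, z: False}
  {z: True, x: False, d: False}
  {x: True, z: False, d: False}
  {z: True, x: True, d: False}
  {d: True, z: False, x: False}


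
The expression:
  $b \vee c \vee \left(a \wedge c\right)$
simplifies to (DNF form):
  $b \vee c$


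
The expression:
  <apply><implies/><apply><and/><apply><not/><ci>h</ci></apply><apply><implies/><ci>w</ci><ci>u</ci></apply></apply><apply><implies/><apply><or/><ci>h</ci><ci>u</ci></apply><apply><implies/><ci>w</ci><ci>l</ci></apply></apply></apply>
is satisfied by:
  {l: True, h: True, w: False, u: False}
  {l: True, w: False, h: False, u: False}
  {h: True, l: False, w: False, u: False}
  {l: False, w: False, h: False, u: False}
  {u: True, l: True, h: True, w: False}
  {u: True, l: True, w: False, h: False}
  {u: True, h: True, l: False, w: False}
  {u: True, l: False, w: False, h: False}
  {l: True, w: True, h: True, u: False}
  {l: True, w: True, u: False, h: False}
  {w: True, h: True, u: False, l: False}
  {w: True, u: False, h: False, l: False}
  {l: True, w: True, u: True, h: True}
  {l: True, w: True, u: True, h: False}
  {w: True, u: True, h: True, l: False}


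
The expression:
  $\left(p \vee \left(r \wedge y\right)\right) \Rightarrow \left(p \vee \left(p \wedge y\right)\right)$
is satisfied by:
  {p: True, y: False, r: False}
  {p: False, y: False, r: False}
  {r: True, p: True, y: False}
  {r: True, p: False, y: False}
  {y: True, p: True, r: False}
  {y: True, p: False, r: False}
  {y: True, r: True, p: True}


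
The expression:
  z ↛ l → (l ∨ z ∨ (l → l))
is always true.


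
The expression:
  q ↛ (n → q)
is never true.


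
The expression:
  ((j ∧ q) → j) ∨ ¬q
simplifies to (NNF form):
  True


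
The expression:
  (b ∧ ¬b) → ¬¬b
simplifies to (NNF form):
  True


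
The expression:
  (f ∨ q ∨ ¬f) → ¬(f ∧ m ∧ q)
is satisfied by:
  {m: False, q: False, f: False}
  {f: True, m: False, q: False}
  {q: True, m: False, f: False}
  {f: True, q: True, m: False}
  {m: True, f: False, q: False}
  {f: True, m: True, q: False}
  {q: True, m: True, f: False}


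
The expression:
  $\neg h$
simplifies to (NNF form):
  $\neg h$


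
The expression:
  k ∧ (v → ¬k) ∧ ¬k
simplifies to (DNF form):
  False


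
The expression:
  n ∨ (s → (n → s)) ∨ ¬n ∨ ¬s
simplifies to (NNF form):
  True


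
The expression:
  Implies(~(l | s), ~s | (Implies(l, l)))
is always true.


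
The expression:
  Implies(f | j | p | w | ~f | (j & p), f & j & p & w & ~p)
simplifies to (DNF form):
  False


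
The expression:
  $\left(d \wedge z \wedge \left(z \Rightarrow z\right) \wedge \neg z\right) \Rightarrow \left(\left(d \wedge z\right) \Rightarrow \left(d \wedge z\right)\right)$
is always true.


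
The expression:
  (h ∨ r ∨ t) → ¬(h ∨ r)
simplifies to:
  ¬h ∧ ¬r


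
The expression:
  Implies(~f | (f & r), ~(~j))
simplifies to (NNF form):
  j | (f & ~r)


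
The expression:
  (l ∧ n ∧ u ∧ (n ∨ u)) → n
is always true.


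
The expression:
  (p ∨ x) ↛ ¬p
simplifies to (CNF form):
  p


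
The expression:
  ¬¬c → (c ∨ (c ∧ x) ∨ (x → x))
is always true.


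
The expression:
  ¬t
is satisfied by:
  {t: False}


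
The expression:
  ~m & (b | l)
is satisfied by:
  {b: True, l: True, m: False}
  {b: True, l: False, m: False}
  {l: True, b: False, m: False}


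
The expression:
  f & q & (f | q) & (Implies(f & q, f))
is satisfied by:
  {f: True, q: True}


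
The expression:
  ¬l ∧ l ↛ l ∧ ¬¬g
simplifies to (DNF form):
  False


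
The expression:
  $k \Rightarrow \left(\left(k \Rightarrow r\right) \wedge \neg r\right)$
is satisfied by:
  {k: False}


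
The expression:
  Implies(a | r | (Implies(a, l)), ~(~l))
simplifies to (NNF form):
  l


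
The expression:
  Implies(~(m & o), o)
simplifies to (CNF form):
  o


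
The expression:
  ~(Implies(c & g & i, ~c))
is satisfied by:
  {c: True, i: True, g: True}


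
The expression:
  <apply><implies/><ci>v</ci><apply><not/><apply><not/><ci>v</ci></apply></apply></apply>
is always true.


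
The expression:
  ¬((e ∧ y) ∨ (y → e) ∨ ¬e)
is never true.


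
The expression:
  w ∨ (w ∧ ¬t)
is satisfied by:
  {w: True}


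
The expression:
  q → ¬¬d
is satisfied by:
  {d: True, q: False}
  {q: False, d: False}
  {q: True, d: True}


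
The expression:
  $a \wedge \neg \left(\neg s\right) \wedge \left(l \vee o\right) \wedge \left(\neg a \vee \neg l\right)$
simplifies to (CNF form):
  $a \wedge o \wedge s \wedge \neg l$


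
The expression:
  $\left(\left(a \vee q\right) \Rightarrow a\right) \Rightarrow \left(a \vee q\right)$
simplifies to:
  $a \vee q$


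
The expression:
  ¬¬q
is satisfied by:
  {q: True}


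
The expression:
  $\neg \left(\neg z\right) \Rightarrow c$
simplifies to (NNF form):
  $c \vee \neg z$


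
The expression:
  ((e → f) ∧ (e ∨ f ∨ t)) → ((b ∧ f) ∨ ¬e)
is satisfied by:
  {b: True, e: False, f: False}
  {e: False, f: False, b: False}
  {f: True, b: True, e: False}
  {f: True, e: False, b: False}
  {b: True, e: True, f: False}
  {e: True, b: False, f: False}
  {f: True, e: True, b: True}


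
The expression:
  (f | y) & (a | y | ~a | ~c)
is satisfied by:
  {y: True, f: True}
  {y: True, f: False}
  {f: True, y: False}


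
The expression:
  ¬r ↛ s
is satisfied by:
  {s: True, r: False}
  {r: False, s: False}
  {r: True, s: True}


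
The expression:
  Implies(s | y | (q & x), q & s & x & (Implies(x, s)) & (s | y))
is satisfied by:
  {y: False, q: False, s: False, x: False}
  {x: True, y: False, q: False, s: False}
  {q: True, x: False, y: False, s: False}
  {x: True, s: True, q: True, y: False}
  {x: True, s: True, q: True, y: True}


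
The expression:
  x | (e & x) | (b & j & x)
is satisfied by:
  {x: True}


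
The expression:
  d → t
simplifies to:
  t ∨ ¬d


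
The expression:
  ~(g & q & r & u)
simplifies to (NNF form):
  ~g | ~q | ~r | ~u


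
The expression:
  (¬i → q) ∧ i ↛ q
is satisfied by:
  {i: True, q: False}


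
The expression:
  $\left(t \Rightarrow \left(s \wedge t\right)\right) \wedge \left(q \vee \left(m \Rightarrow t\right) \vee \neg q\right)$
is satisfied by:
  {s: True, t: False}
  {t: False, s: False}
  {t: True, s: True}


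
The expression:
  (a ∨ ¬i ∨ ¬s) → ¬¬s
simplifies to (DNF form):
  s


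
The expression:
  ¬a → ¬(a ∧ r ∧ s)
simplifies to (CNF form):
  True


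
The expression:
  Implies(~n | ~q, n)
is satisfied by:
  {n: True}


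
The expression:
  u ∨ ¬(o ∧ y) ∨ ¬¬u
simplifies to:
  u ∨ ¬o ∨ ¬y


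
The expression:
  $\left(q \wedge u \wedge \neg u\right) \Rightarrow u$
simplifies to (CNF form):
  $\text{True}$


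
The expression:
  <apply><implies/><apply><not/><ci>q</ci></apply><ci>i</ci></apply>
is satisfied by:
  {i: True, q: True}
  {i: True, q: False}
  {q: True, i: False}


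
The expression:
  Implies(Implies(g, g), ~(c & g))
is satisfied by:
  {g: False, c: False}
  {c: True, g: False}
  {g: True, c: False}


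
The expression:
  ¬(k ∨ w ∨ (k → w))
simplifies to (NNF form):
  False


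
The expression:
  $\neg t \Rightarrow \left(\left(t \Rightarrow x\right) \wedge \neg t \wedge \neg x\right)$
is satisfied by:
  {t: True, x: False}
  {x: False, t: False}
  {x: True, t: True}


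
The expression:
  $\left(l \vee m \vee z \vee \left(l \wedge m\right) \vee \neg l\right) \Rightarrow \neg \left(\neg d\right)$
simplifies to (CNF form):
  $d$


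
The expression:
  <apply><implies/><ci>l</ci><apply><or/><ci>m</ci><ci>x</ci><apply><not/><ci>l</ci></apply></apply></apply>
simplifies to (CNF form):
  <apply><or/><ci>m</ci><ci>x</ci><apply><not/><ci>l</ci></apply></apply>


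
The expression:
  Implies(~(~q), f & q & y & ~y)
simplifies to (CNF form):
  ~q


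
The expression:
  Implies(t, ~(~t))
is always true.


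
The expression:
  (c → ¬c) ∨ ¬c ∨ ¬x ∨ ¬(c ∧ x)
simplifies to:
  ¬c ∨ ¬x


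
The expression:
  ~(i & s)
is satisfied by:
  {s: False, i: False}
  {i: True, s: False}
  {s: True, i: False}


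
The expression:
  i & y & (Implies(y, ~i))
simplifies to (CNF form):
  False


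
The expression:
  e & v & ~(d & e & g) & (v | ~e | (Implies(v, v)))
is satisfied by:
  {e: True, v: True, g: False, d: False}
  {d: True, e: True, v: True, g: False}
  {g: True, e: True, v: True, d: False}


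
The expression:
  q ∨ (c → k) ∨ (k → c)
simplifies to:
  True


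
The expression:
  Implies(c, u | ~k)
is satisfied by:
  {u: True, k: False, c: False}
  {k: False, c: False, u: False}
  {c: True, u: True, k: False}
  {c: True, k: False, u: False}
  {u: True, k: True, c: False}
  {k: True, u: False, c: False}
  {c: True, k: True, u: True}


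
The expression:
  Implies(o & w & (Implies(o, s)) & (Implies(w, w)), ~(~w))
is always true.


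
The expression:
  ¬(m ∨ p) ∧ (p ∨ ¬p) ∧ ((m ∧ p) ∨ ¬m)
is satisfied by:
  {p: False, m: False}


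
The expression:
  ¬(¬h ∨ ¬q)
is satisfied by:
  {h: True, q: True}


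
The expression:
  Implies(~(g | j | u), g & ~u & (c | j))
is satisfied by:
  {g: True, u: True, j: True}
  {g: True, u: True, j: False}
  {g: True, j: True, u: False}
  {g: True, j: False, u: False}
  {u: True, j: True, g: False}
  {u: True, j: False, g: False}
  {j: True, u: False, g: False}


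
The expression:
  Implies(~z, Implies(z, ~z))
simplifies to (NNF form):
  True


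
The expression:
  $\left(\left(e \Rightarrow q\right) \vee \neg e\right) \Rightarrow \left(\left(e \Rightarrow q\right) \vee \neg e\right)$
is always true.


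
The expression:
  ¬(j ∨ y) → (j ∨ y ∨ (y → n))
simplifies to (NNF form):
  True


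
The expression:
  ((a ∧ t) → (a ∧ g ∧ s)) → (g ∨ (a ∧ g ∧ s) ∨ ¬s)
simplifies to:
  g ∨ (a ∧ t) ∨ ¬s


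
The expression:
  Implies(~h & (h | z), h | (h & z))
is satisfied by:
  {h: True, z: False}
  {z: False, h: False}
  {z: True, h: True}


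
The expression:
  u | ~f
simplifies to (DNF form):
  u | ~f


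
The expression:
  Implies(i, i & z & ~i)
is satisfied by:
  {i: False}


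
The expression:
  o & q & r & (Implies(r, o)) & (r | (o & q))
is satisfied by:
  {r: True, o: True, q: True}


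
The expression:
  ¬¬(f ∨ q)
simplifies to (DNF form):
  f ∨ q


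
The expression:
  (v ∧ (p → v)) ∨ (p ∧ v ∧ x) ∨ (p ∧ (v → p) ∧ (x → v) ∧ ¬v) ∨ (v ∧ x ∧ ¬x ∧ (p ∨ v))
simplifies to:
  v ∨ (p ∧ ¬x)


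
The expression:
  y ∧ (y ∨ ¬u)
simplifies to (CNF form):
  y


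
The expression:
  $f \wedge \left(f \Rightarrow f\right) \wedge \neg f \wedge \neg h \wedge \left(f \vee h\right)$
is never true.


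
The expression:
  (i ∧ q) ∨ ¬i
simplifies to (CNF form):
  q ∨ ¬i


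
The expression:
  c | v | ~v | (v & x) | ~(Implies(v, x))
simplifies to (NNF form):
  True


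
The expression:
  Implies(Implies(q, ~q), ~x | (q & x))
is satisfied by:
  {q: True, x: False}
  {x: False, q: False}
  {x: True, q: True}


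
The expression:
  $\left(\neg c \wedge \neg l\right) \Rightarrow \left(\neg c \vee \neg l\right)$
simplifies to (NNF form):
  $\text{True}$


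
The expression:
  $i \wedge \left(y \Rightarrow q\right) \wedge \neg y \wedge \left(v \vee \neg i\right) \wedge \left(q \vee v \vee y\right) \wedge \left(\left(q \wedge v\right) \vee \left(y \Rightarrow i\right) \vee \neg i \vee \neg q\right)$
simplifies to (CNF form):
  $i \wedge v \wedge \neg y$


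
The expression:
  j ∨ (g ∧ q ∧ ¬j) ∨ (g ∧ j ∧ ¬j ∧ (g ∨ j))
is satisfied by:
  {g: True, j: True, q: True}
  {g: True, j: True, q: False}
  {j: True, q: True, g: False}
  {j: True, q: False, g: False}
  {g: True, q: True, j: False}


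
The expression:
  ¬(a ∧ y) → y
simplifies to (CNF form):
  y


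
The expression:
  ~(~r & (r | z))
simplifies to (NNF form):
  r | ~z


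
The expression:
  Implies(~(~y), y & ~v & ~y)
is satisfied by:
  {y: False}


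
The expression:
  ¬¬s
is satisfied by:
  {s: True}


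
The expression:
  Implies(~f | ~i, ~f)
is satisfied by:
  {i: True, f: False}
  {f: False, i: False}
  {f: True, i: True}


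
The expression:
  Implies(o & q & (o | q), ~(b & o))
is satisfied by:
  {o: False, q: False, b: False}
  {b: True, o: False, q: False}
  {q: True, o: False, b: False}
  {b: True, q: True, o: False}
  {o: True, b: False, q: False}
  {b: True, o: True, q: False}
  {q: True, o: True, b: False}


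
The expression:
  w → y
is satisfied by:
  {y: True, w: False}
  {w: False, y: False}
  {w: True, y: True}


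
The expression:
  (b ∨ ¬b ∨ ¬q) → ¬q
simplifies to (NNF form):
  ¬q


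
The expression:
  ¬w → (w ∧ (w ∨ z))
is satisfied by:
  {w: True}


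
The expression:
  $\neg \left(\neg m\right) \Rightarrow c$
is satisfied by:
  {c: True, m: False}
  {m: False, c: False}
  {m: True, c: True}


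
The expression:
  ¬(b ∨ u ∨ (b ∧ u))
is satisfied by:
  {u: False, b: False}


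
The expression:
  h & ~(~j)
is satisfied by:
  {h: True, j: True}


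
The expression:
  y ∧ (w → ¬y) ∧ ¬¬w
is never true.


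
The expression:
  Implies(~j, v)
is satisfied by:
  {v: True, j: True}
  {v: True, j: False}
  {j: True, v: False}


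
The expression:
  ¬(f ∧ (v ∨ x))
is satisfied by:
  {v: False, f: False, x: False}
  {x: True, v: False, f: False}
  {v: True, x: False, f: False}
  {x: True, v: True, f: False}
  {f: True, x: False, v: False}


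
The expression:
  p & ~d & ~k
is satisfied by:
  {p: True, d: False, k: False}


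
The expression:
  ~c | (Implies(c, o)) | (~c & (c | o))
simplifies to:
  o | ~c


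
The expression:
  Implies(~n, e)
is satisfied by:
  {n: True, e: True}
  {n: True, e: False}
  {e: True, n: False}


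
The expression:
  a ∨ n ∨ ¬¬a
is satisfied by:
  {n: True, a: True}
  {n: True, a: False}
  {a: True, n: False}


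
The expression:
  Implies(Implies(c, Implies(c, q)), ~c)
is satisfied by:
  {c: False, q: False}
  {q: True, c: False}
  {c: True, q: False}


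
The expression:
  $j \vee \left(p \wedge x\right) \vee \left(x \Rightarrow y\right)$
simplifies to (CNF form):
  $j \vee p \vee y \vee \neg x$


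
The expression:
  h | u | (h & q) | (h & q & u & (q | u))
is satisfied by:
  {u: True, h: True}
  {u: True, h: False}
  {h: True, u: False}


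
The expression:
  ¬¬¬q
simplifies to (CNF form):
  ¬q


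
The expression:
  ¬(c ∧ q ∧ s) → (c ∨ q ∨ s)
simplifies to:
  c ∨ q ∨ s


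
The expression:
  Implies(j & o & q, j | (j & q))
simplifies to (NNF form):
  True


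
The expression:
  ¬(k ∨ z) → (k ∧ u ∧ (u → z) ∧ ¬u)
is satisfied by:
  {k: True, z: True}
  {k: True, z: False}
  {z: True, k: False}


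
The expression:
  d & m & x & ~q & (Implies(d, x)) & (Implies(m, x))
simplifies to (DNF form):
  d & m & x & ~q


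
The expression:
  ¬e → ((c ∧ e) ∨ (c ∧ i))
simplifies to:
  e ∨ (c ∧ i)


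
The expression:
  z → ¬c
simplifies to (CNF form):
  ¬c ∨ ¬z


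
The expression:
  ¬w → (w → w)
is always true.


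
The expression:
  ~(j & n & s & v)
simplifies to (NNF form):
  ~j | ~n | ~s | ~v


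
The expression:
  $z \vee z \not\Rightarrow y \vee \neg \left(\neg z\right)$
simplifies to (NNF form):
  $z$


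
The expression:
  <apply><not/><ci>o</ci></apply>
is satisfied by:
  {o: False}


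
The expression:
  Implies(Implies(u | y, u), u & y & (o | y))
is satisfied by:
  {y: True}


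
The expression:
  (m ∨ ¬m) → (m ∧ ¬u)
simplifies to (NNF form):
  m ∧ ¬u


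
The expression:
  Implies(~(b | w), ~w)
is always true.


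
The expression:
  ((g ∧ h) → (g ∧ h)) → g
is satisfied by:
  {g: True}


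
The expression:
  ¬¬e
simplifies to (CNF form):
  e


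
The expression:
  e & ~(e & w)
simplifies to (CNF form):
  e & ~w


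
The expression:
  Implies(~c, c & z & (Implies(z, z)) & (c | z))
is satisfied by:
  {c: True}


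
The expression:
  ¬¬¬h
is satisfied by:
  {h: False}


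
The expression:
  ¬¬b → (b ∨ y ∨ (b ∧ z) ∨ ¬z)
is always true.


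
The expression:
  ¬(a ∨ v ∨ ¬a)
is never true.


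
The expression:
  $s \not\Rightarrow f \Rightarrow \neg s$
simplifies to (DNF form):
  $f \vee \neg s$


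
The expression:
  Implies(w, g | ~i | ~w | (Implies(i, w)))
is always true.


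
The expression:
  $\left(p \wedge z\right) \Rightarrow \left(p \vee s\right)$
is always true.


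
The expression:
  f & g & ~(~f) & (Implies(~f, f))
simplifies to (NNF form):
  f & g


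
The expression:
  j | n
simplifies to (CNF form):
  j | n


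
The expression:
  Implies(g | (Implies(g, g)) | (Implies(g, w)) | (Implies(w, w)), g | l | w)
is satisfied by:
  {l: True, w: True, g: True}
  {l: True, w: True, g: False}
  {l: True, g: True, w: False}
  {l: True, g: False, w: False}
  {w: True, g: True, l: False}
  {w: True, g: False, l: False}
  {g: True, w: False, l: False}


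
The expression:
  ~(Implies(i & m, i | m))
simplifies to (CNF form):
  False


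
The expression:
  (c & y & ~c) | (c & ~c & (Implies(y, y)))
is never true.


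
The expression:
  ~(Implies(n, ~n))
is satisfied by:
  {n: True}


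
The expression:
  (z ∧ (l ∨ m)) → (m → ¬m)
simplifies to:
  ¬m ∨ ¬z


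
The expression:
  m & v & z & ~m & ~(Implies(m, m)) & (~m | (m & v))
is never true.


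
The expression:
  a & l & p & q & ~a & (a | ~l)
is never true.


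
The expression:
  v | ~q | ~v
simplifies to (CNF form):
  True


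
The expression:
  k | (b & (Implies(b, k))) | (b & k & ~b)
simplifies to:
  k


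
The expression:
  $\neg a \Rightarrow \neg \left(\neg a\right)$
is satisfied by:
  {a: True}


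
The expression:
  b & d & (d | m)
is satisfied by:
  {b: True, d: True}


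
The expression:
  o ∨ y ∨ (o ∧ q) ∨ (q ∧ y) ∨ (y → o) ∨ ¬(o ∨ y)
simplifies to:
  True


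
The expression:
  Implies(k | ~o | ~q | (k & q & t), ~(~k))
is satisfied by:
  {k: True, o: True, q: True}
  {k: True, o: True, q: False}
  {k: True, q: True, o: False}
  {k: True, q: False, o: False}
  {o: True, q: True, k: False}


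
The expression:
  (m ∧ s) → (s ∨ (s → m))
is always true.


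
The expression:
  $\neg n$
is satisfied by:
  {n: False}


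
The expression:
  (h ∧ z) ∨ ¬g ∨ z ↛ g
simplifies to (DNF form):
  (h ∧ z) ∨ ¬g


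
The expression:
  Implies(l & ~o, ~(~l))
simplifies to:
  True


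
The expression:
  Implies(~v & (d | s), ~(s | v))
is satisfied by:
  {v: True, s: False}
  {s: False, v: False}
  {s: True, v: True}


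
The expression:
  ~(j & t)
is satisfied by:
  {t: False, j: False}
  {j: True, t: False}
  {t: True, j: False}


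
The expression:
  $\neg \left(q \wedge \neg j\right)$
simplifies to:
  $j \vee \neg q$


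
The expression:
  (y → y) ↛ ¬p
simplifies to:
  p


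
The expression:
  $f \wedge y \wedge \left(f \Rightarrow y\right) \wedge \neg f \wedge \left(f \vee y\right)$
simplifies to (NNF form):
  $\text{False}$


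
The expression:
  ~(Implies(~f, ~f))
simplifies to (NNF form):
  False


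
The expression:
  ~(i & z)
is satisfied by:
  {z: False, i: False}
  {i: True, z: False}
  {z: True, i: False}


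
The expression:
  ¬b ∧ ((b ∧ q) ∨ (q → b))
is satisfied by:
  {q: False, b: False}


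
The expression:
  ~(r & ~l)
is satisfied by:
  {l: True, r: False}
  {r: False, l: False}
  {r: True, l: True}


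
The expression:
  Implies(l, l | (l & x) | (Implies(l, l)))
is always true.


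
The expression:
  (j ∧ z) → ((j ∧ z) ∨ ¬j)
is always true.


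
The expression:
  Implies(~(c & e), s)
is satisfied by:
  {c: True, s: True, e: True}
  {c: True, s: True, e: False}
  {s: True, e: True, c: False}
  {s: True, e: False, c: False}
  {c: True, e: True, s: False}


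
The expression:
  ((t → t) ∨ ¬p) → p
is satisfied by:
  {p: True}


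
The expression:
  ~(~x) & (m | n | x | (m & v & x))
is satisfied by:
  {x: True}


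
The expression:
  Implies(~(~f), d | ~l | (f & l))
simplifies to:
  True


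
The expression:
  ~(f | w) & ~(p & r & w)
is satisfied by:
  {w: False, f: False}


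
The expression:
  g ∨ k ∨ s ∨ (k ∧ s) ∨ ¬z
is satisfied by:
  {k: True, s: True, g: True, z: False}
  {k: True, s: True, g: False, z: False}
  {k: True, g: True, s: False, z: False}
  {k: True, g: False, s: False, z: False}
  {s: True, g: True, k: False, z: False}
  {s: True, k: False, g: False, z: False}
  {s: False, g: True, k: False, z: False}
  {s: False, k: False, g: False, z: False}
  {k: True, z: True, s: True, g: True}
  {k: True, z: True, s: True, g: False}
  {k: True, z: True, g: True, s: False}
  {k: True, z: True, g: False, s: False}
  {z: True, s: True, g: True, k: False}
  {z: True, s: True, g: False, k: False}
  {z: True, g: True, s: False, k: False}


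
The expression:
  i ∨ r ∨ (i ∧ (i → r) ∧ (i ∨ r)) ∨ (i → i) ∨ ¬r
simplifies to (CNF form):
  True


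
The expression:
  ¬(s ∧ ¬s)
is always true.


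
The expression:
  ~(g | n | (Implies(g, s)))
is never true.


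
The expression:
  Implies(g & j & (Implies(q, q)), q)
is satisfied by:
  {q: True, g: False, j: False}
  {g: False, j: False, q: False}
  {j: True, q: True, g: False}
  {j: True, g: False, q: False}
  {q: True, g: True, j: False}
  {g: True, q: False, j: False}
  {j: True, g: True, q: True}


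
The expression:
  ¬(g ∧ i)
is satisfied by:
  {g: False, i: False}
  {i: True, g: False}
  {g: True, i: False}


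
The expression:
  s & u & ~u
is never true.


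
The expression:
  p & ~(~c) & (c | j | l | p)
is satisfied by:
  {c: True, p: True}


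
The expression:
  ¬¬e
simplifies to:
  e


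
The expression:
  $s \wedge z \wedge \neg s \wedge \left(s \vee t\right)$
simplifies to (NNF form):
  $\text{False}$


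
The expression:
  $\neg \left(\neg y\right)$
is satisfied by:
  {y: True}


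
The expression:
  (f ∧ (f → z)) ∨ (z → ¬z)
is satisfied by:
  {f: True, z: False}
  {z: False, f: False}
  {z: True, f: True}


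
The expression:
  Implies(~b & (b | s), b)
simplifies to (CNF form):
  b | ~s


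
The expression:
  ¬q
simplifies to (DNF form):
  ¬q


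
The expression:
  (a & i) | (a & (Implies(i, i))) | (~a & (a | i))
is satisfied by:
  {i: True, a: True}
  {i: True, a: False}
  {a: True, i: False}


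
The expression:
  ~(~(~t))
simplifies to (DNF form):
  ~t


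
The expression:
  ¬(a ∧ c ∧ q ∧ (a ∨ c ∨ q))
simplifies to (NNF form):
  ¬a ∨ ¬c ∨ ¬q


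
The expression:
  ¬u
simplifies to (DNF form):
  ¬u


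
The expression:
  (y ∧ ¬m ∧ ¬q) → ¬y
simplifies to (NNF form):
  m ∨ q ∨ ¬y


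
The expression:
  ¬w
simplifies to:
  ¬w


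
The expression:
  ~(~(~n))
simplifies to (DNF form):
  ~n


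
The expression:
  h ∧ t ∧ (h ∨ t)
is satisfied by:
  {t: True, h: True}


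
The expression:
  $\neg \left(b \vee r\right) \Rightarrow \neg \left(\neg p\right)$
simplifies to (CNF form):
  $b \vee p \vee r$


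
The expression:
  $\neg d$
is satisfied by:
  {d: False}


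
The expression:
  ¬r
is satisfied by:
  {r: False}


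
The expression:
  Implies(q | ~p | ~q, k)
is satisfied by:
  {k: True}


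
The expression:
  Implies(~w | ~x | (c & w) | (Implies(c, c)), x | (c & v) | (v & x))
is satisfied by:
  {x: True, c: True, v: True}
  {x: True, c: True, v: False}
  {x: True, v: True, c: False}
  {x: True, v: False, c: False}
  {c: True, v: True, x: False}


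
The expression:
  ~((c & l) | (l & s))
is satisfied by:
  {s: False, l: False, c: False}
  {c: True, s: False, l: False}
  {s: True, c: False, l: False}
  {c: True, s: True, l: False}
  {l: True, c: False, s: False}


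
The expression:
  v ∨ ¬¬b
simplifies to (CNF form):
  b ∨ v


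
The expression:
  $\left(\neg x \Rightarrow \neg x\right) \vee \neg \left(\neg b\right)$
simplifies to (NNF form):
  $\text{True}$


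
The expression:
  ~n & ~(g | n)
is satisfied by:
  {n: False, g: False}


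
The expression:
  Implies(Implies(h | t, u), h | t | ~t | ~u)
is always true.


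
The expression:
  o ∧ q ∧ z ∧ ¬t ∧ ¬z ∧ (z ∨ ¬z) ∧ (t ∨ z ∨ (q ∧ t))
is never true.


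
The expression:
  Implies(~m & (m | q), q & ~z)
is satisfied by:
  {m: True, q: False, z: False}
  {q: False, z: False, m: False}
  {z: True, m: True, q: False}
  {z: True, q: False, m: False}
  {m: True, q: True, z: False}
  {q: True, m: False, z: False}
  {z: True, q: True, m: True}
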